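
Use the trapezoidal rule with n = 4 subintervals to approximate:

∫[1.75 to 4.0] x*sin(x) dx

f(x) = x*sin(x)
a = 1.75, b = 4.0, n = 4
h = (b - a)/n = 0.562500

Trapezoidal rule: (h/2)[f(x₀) + 2f(x₁) + 2f(x₂) + ... + f(xₙ)]

x_0 = 1.7500, f(x_0) = 1.721975, coefficient = 1
x_1 = 2.3125, f(x_1) = 1.705050, coefficient = 2
x_2 = 2.8750, f(x_2) = 0.757407, coefficient = 2
x_3 = 3.4375, f(x_3) = -1.002402, coefficient = 2
x_4 = 4.0000, f(x_4) = -3.027210, coefficient = 1

I ≈ (0.562500/2) × 1.614875 = 0.454184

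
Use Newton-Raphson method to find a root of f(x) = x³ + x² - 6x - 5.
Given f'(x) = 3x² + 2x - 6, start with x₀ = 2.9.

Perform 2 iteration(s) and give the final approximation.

f(x) = x³ + x² - 6x - 5
f'(x) = 3x² + 2x - 6
x₀ = 2.9

Newton-Raphson formula: x_{n+1} = x_n - f(x_n)/f'(x_n)

Iteration 1:
  f(2.900000) = 10.399000
  f'(2.900000) = 25.030000
  x_1 = 2.900000 - 10.399000/25.030000 = 2.484539
Iteration 2:
  f(2.484539) = 1.602588
  f'(2.484539) = 17.487873
  x_2 = 2.484539 - 1.602588/17.487873 = 2.392899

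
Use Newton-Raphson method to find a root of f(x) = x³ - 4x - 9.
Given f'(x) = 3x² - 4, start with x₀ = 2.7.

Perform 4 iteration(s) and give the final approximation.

f(x) = x³ - 4x - 9
f'(x) = 3x² - 4
x₀ = 2.7

Newton-Raphson formula: x_{n+1} = x_n - f(x_n)/f'(x_n)

Iteration 1:
  f(2.700000) = -0.117000
  f'(2.700000) = 17.870000
  x_1 = 2.700000 - (-0.117000)/17.870000 = 2.706547
Iteration 2:
  f(2.706547) = 0.000348
  f'(2.706547) = 17.976195
  x_2 = 2.706547 - 0.000348/17.976195 = 2.706528
Iteration 3:
  f(2.706528) = 0.000000
  f'(2.706528) = 17.975881
  x_3 = 2.706528 - 0.000000/17.975881 = 2.706528
Iteration 4:
  f(2.706528) = 0.000000
  f'(2.706528) = 17.975881
  x_4 = 2.706528 - 0.000000/17.975881 = 2.706528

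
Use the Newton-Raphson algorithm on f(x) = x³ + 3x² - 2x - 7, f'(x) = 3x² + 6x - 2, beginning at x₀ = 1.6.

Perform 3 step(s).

f(x) = x³ + 3x² - 2x - 7
f'(x) = 3x² + 6x - 2
x₀ = 1.6

Newton-Raphson formula: x_{n+1} = x_n - f(x_n)/f'(x_n)

Iteration 1:
  f(1.600000) = 1.576000
  f'(1.600000) = 15.280000
  x_1 = 1.600000 - 1.576000/15.280000 = 1.496859
Iteration 2:
  f(1.496859) = 0.081880
  f'(1.496859) = 13.702909
  x_2 = 1.496859 - 0.081880/13.702909 = 1.490883
Iteration 3:
  f(1.490883) = 0.000267
  f'(1.490883) = 13.613498
  x_3 = 1.490883 - 0.000267/13.613498 = 1.490864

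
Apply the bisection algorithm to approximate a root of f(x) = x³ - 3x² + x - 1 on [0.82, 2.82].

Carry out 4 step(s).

f(x) = x³ - 3x² + x - 1
Initial interval: [0.82, 2.82]

Iteration 1:
  c_1 = (0.820000 + 2.820000)/2 = 1.820000
  f(c_1) = f(1.820000) = -3.088632
  f(a) × f(c) ≥ 0, new interval: [1.820000, 2.820000]
Iteration 2:
  c_2 = (1.820000 + 2.820000)/2 = 2.320000
  f(c_2) = f(2.320000) = -2.340032
  f(a) × f(c) ≥ 0, new interval: [2.320000, 2.820000]
Iteration 3:
  c_3 = (2.320000 + 2.820000)/2 = 2.570000
  f(c_3) = f(2.570000) = -1.270107
  f(a) × f(c) ≥ 0, new interval: [2.570000, 2.820000]
Iteration 4:
  c_4 = (2.570000 + 2.820000)/2 = 2.695000
  f(c_4) = f(2.695000) = -0.520223
  f(a) × f(c) ≥ 0, new interval: [2.695000, 2.820000]

After 4 iteration(s), the approximation is c_4 = 2.695000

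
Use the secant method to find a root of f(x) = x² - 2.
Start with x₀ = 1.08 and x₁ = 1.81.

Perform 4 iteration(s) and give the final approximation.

f(x) = x² - 2
x₀ = 1.08, x₁ = 1.81

Secant formula: x_{n+1} = x_n - f(x_n)(x_n - x_{n-1})/(f(x_n) - f(x_{n-1}))

Iteration 1:
  f(1.080000) = -0.833600
  f(1.810000) = 1.276100
  x_2 = 1.810000 - 1.276100×(1.810000 - 1.080000)/(1.276100 - (-0.833600))
       = 1.368443
Iteration 2:
  f(1.810000) = 1.276100
  f(1.368443) = -0.127364
  x_3 = 1.368443 - (-0.127364)×(1.368443 - 1.810000)/(-0.127364 - 1.276100)
       = 1.408514
Iteration 3:
  f(1.368443) = -0.127364
  f(1.408514) = -0.016088
  x_4 = 1.408514 - (-0.016088)×(1.408514 - 1.368443)/(-0.016088 - (-0.127364))
       = 1.414308
Iteration 4:
  f(1.408514) = -0.016088
  f(1.414308) = 0.000266
  x_5 = 1.414308 - 0.000266×(1.414308 - 1.408514)/(0.000266 - (-0.016088))
       = 1.414213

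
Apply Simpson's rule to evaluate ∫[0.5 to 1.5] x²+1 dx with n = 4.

f(x) = x²+1
a = 0.5, b = 1.5, n = 4
h = (b - a)/n = 0.250000

Simpson's rule: (h/3)[f(x₀) + 4f(x₁) + 2f(x₂) + ... + f(xₙ)]

x_0 = 0.5000, f(x_0) = 1.250000, coefficient = 1
x_1 = 0.7500, f(x_1) = 1.562500, coefficient = 4
x_2 = 1.0000, f(x_2) = 2.000000, coefficient = 2
x_3 = 1.2500, f(x_3) = 2.562500, coefficient = 4
x_4 = 1.5000, f(x_4) = 3.250000, coefficient = 1

I ≈ (0.250000/3) × 25.000000 = 2.083333
Exact value: 2.083333
Error: 0.000000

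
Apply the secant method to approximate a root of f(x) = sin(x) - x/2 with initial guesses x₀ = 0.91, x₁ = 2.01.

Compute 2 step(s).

f(x) = sin(x) - x/2
x₀ = 0.91, x₁ = 2.01

Secant formula: x_{n+1} = x_n - f(x_n)(x_n - x_{n-1})/(f(x_n) - f(x_{n-1}))

Iteration 1:
  f(0.910000) = 0.334504
  f(2.010000) = -0.099909
  x_2 = 2.010000 - (-0.099909)×(2.010000 - 0.910000)/(-0.099909 - 0.334504)
       = 1.757014
Iteration 2:
  f(2.010000) = -0.099909
  f(1.757014) = 0.104204
  x_3 = 1.757014 - 0.104204×(1.757014 - 2.010000)/(0.104204 - (-0.099909))
       = 1.886169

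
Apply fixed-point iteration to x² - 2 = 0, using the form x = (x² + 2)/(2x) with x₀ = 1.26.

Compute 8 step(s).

Equation: x² - 2 = 0
Fixed-point form: x = (x² + 2)/(2x)
x₀ = 1.26

x_1 = g(1.260000) = 1.423651
x_2 = g(1.423651) = 1.414245
x_3 = g(1.414245) = 1.414214
x_4 = g(1.414214) = 1.414214
x_5 = g(1.414214) = 1.414214
x_6 = g(1.414214) = 1.414214
x_7 = g(1.414214) = 1.414214
x_8 = g(1.414214) = 1.414214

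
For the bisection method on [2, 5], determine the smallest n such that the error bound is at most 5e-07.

We need (b-a)/2^n ≤ 5e-07
(5 - 2)/2^n ≤ 5e-07
3/2^n ≤ 5e-07
2^n ≥ 6000000
n ≥ log₂(6000000) = 22.52
n ≥ 23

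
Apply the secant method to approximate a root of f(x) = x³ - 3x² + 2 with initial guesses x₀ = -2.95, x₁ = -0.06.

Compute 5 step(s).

f(x) = x³ - 3x² + 2
x₀ = -2.95, x₁ = -0.06

Secant formula: x_{n+1} = x_n - f(x_n)(x_n - x_{n-1})/(f(x_n) - f(x_{n-1}))

Iteration 1:
  f(-2.950000) = -49.779875
  f(-0.060000) = 1.988984
  x_2 = -0.060000 - 1.988984×(-0.060000 - (-2.950000))/(1.988984 - (-49.779875))
       = -0.171035
Iteration 2:
  f(-0.060000) = 1.988984
  f(-0.171035) = 1.907238
  x_3 = -0.171035 - 1.907238×(-0.171035 - (-0.060000))/(1.907238 - 1.988984)
       = -2.761614
Iteration 3:
  f(-0.171035) = 1.907238
  f(-2.761614) = -41.941020
  x_4 = -2.761614 - (-41.941020)×(-2.761614 - (-0.171035))/(-41.941020 - 1.907238)
       = -0.283716
Iteration 4:
  f(-2.761614) = -41.941020
  f(-0.283716) = 1.735678
  x_5 = -0.283716 - 1.735678×(-0.283716 - (-2.761614))/(1.735678 - (-41.941020))
       = -0.382186
Iteration 5:
  f(-0.283716) = 1.735678
  f(-0.382186) = 1.505978
  x_6 = -0.382186 - 1.505978×(-0.382186 - (-0.283716))/(1.505978 - 1.735678)
       = -1.027781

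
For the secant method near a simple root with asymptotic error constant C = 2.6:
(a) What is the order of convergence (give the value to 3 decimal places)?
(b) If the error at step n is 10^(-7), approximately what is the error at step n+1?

(a) Secant method has superlinear convergence with order φ = (1+√5)/2 ≈ 1.618.
    This means |e_{n+1}| ≈ C|e_n|^1.618.

(b) With |e_n| = 10^(-7) and C = 2.6:
    |e_{n+1}| ≈ 2.6 × (10^(-7))^1.618 = 2.6 × 10^(-11.33)

(a) ≈ 1.618 (golden ratio); (b) |e_{n+1}| ≈ 1.227e-11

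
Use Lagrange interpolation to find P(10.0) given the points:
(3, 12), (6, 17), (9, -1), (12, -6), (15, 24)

Lagrange interpolation formula:
P(x) = Σ yᵢ × Lᵢ(x)
where Lᵢ(x) = Π_{j≠i} (x - xⱼ)/(xᵢ - xⱼ)

L_0(10.0) = (10.0 - 6)/(3 - 6) × (10.0 - 9)/(3 - 9) × (10.0 - 12)/(3 - 12) × (10.0 - 15)/(3 - 15) = 0.020576
L_1(10.0) = (10.0 - 3)/(6 - 3) × (10.0 - 9)/(6 - 9) × (10.0 - 12)/(6 - 12) × (10.0 - 15)/(6 - 15) = -0.144033
L_2(10.0) = (10.0 - 3)/(9 - 3) × (10.0 - 6)/(9 - 6) × (10.0 - 12)/(9 - 12) × (10.0 - 15)/(9 - 15) = 0.864198
L_3(10.0) = (10.0 - 3)/(12 - 3) × (10.0 - 6)/(12 - 6) × (10.0 - 9)/(12 - 9) × (10.0 - 15)/(12 - 15) = 0.288066
L_4(10.0) = (10.0 - 3)/(15 - 3) × (10.0 - 6)/(15 - 6) × (10.0 - 9)/(15 - 9) × (10.0 - 12)/(15 - 12) = -0.028807

P(10.0) = 12×L_0(10.0) + 17×L_1(10.0) + (-1)×L_2(10.0) + (-6)×L_3(10.0) + 24×L_4(10.0)
P(10.0) = -5.485597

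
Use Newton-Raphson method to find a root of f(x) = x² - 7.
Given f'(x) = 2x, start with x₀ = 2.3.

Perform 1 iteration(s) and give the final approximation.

f(x) = x² - 7
f'(x) = 2x
x₀ = 2.3

Newton-Raphson formula: x_{n+1} = x_n - f(x_n)/f'(x_n)

Iteration 1:
  f(2.300000) = -1.710000
  f'(2.300000) = 4.600000
  x_1 = 2.300000 - (-1.710000)/4.600000 = 2.671739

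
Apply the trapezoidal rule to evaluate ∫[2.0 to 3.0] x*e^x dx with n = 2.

f(x) = x*e^x
a = 2.0, b = 3.0, n = 2
h = (b - a)/n = 0.500000

Trapezoidal rule: (h/2)[f(x₀) + 2f(x₁) + 2f(x₂) + ... + f(xₙ)]

x_0 = 2.0000, f(x_0) = 14.778112, coefficient = 1
x_1 = 2.5000, f(x_1) = 30.456235, coefficient = 2
x_2 = 3.0000, f(x_2) = 60.256611, coefficient = 1

I ≈ (0.500000/2) × 135.947193 = 33.986798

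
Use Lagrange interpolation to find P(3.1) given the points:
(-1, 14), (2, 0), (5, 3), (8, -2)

Lagrange interpolation formula:
P(x) = Σ yᵢ × Lᵢ(x)
where Lᵢ(x) = Π_{j≠i} (x - xⱼ)/(xᵢ - xⱼ)

L_0(3.1) = (3.1 - 2)/(-1 - 2) × (3.1 - 5)/(-1 - 5) × (3.1 - 8)/(-1 - 8) = -0.063216
L_1(3.1) = (3.1 - (-1))/(2 - (-1)) × (3.1 - 5)/(2 - 5) × (3.1 - 8)/(2 - 8) = 0.706870
L_2(3.1) = (3.1 - (-1))/(5 - (-1)) × (3.1 - 2)/(5 - 2) × (3.1 - 8)/(5 - 8) = 0.409241
L_3(3.1) = (3.1 - (-1))/(8 - (-1)) × (3.1 - 2)/(8 - 2) × (3.1 - 5)/(8 - 5) = -0.052895

P(3.1) = 14×L_0(3.1) + 0×L_1(3.1) + 3×L_2(3.1) + (-2)×L_3(3.1)
P(3.1) = 0.448488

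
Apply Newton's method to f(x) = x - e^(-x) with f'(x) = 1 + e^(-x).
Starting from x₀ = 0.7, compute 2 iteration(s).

f(x) = x - e^(-x)
f'(x) = 1 + e^(-x)
x₀ = 0.7

Newton-Raphson formula: x_{n+1} = x_n - f(x_n)/f'(x_n)

Iteration 1:
  f(0.700000) = 0.203415
  f'(0.700000) = 1.496585
  x_1 = 0.700000 - 0.203415/1.496585 = 0.564081
Iteration 2:
  f(0.564081) = -0.004802
  f'(0.564081) = 1.568883
  x_2 = 0.564081 - (-0.004802)/1.568883 = 0.567142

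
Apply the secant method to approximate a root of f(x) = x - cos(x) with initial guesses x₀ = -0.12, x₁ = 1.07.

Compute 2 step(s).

f(x) = x - cos(x)
x₀ = -0.12, x₁ = 1.07

Secant formula: x_{n+1} = x_n - f(x_n)(x_n - x_{n-1})/(f(x_n) - f(x_{n-1}))

Iteration 1:
  f(-0.120000) = -1.112809
  f(1.070000) = 0.589876
  x_2 = 1.070000 - 0.589876×(1.070000 - (-0.120000))/(0.589876 - (-1.112809))
       = 0.657738
Iteration 2:
  f(1.070000) = 0.589876
  f(0.657738) = -0.133639
  x_3 = 0.657738 - (-0.133639)×(0.657738 - 1.070000)/(-0.133639 - 0.589876)
       = 0.733886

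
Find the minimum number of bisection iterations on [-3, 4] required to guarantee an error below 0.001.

We need (b-a)/2^n ≤ 0.001
(4 - (-3))/2^n ≤ 0.001
7/2^n ≤ 0.001
2^n ≥ 7000
n ≥ log₂(7000) = 12.77
n ≥ 13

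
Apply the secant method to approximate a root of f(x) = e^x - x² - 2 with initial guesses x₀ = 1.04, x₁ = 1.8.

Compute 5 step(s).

f(x) = e^x - x² - 2
x₀ = 1.04, x₁ = 1.8

Secant formula: x_{n+1} = x_n - f(x_n)(x_n - x_{n-1})/(f(x_n) - f(x_{n-1}))

Iteration 1:
  f(1.040000) = -0.252383
  f(1.800000) = 0.809647
  x_2 = 1.800000 - 0.809647×(1.800000 - 1.040000)/(0.809647 - (-0.252383))
       = 1.220608
Iteration 2:
  f(1.800000) = 0.809647
  f(1.220608) = -0.100636
  x_3 = 1.220608 - (-0.100636)×(1.220608 - 1.800000)/(-0.100636 - 0.809647)
       = 1.284662
Iteration 3:
  f(1.220608) = -0.100636
  f(1.284662) = -0.036910
  x_4 = 1.284662 - (-0.036910)×(1.284662 - 1.220608)/(-0.036910 - (-0.100636))
       = 1.321762
Iteration 4:
  f(1.284662) = -0.036910
  f(1.321762) = 0.002968
  x_5 = 1.321762 - 0.002968×(1.321762 - 1.284662)/(0.002968 - (-0.036910))
       = 1.319000
Iteration 5:
  f(1.321762) = 0.002968
  f(1.319000) = -0.000081
  x_6 = 1.319000 - (-0.000081)×(1.319000 - 1.321762)/(-0.000081 - 0.002968)
       = 1.319074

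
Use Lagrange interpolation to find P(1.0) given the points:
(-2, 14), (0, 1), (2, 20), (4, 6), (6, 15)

Lagrange interpolation formula:
P(x) = Σ yᵢ × Lᵢ(x)
where Lᵢ(x) = Π_{j≠i} (x - xⱼ)/(xᵢ - xⱼ)

L_0(1.0) = (1.0 - 0)/(-2 - 0) × (1.0 - 2)/(-2 - 2) × (1.0 - 4)/(-2 - 4) × (1.0 - 6)/(-2 - 6) = -0.039062
L_1(1.0) = (1.0 - (-2))/(0 - (-2)) × (1.0 - 2)/(0 - 2) × (1.0 - 4)/(0 - 4) × (1.0 - 6)/(0 - 6) = 0.468750
L_2(1.0) = (1.0 - (-2))/(2 - (-2)) × (1.0 - 0)/(2 - 0) × (1.0 - 4)/(2 - 4) × (1.0 - 6)/(2 - 6) = 0.703125
L_3(1.0) = (1.0 - (-2))/(4 - (-2)) × (1.0 - 0)/(4 - 0) × (1.0 - 2)/(4 - 2) × (1.0 - 6)/(4 - 6) = -0.156250
L_4(1.0) = (1.0 - (-2))/(6 - (-2)) × (1.0 - 0)/(6 - 0) × (1.0 - 2)/(6 - 2) × (1.0 - 4)/(6 - 4) = 0.023438

P(1.0) = 14×L_0(1.0) + 1×L_1(1.0) + 20×L_2(1.0) + 6×L_3(1.0) + 15×L_4(1.0)
P(1.0) = 13.398438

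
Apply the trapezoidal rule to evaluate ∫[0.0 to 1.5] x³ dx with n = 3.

f(x) = x³
a = 0.0, b = 1.5, n = 3
h = (b - a)/n = 0.500000

Trapezoidal rule: (h/2)[f(x₀) + 2f(x₁) + 2f(x₂) + ... + f(xₙ)]

x_0 = 0.0000, f(x_0) = 0.000000, coefficient = 1
x_1 = 0.5000, f(x_1) = 0.125000, coefficient = 2
x_2 = 1.0000, f(x_2) = 1.000000, coefficient = 2
x_3 = 1.5000, f(x_3) = 3.375000, coefficient = 1

I ≈ (0.500000/2) × 5.625000 = 1.406250
Exact value: 1.265625
Error: 0.140625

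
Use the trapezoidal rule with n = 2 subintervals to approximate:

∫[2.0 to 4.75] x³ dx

f(x) = x³
a = 2.0, b = 4.75, n = 2
h = (b - a)/n = 1.375000

Trapezoidal rule: (h/2)[f(x₀) + 2f(x₁) + 2f(x₂) + ... + f(xₙ)]

x_0 = 2.0000, f(x_0) = 8.000000, coefficient = 1
x_1 = 3.3750, f(x_1) = 38.443359, coefficient = 2
x_2 = 4.7500, f(x_2) = 107.171875, coefficient = 1

I ≈ (1.375000/2) × 192.058594 = 132.040283
Exact value: 123.266602
Error: 8.773682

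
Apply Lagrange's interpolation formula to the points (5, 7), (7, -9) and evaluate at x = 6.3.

Lagrange interpolation formula:
P(x) = Σ yᵢ × Lᵢ(x)
where Lᵢ(x) = Π_{j≠i} (x - xⱼ)/(xᵢ - xⱼ)

L_0(6.3) = (6.3 - 7)/(5 - 7) = 0.350000
L_1(6.3) = (6.3 - 5)/(7 - 5) = 0.650000

P(6.3) = 7×L_0(6.3) + (-9)×L_1(6.3)
P(6.3) = -3.400000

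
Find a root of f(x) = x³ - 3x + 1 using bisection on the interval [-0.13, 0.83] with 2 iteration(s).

f(x) = x³ - 3x + 1
Initial interval: [-0.13, 0.83]

Iteration 1:
  c_1 = (-0.130000 + 0.830000)/2 = 0.350000
  f(c_1) = f(0.350000) = -0.007125
  f(a) × f(c) < 0, new interval: [-0.130000, 0.350000]
Iteration 2:
  c_2 = (-0.130000 + 0.350000)/2 = 0.110000
  f(c_2) = f(0.110000) = 0.671331
  f(a) × f(c) ≥ 0, new interval: [0.110000, 0.350000]

After 2 iteration(s), the approximation is c_2 = 0.110000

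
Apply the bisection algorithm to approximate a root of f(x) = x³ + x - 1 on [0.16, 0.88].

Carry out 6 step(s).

f(x) = x³ + x - 1
Initial interval: [0.16, 0.88]

Iteration 1:
  c_1 = (0.160000 + 0.880000)/2 = 0.520000
  f(c_1) = f(0.520000) = -0.339392
  f(a) × f(c) ≥ 0, new interval: [0.520000, 0.880000]
Iteration 2:
  c_2 = (0.520000 + 0.880000)/2 = 0.700000
  f(c_2) = f(0.700000) = 0.043000
  f(a) × f(c) < 0, new interval: [0.520000, 0.700000]
Iteration 3:
  c_3 = (0.520000 + 0.700000)/2 = 0.610000
  f(c_3) = f(0.610000) = -0.163019
  f(a) × f(c) ≥ 0, new interval: [0.610000, 0.700000]
Iteration 4:
  c_4 = (0.610000 + 0.700000)/2 = 0.655000
  f(c_4) = f(0.655000) = -0.063989
  f(a) × f(c) ≥ 0, new interval: [0.655000, 0.700000]
Iteration 5:
  c_5 = (0.655000 + 0.700000)/2 = 0.677500
  f(c_5) = f(0.677500) = -0.011523
  f(a) × f(c) ≥ 0, new interval: [0.677500, 0.700000]
Iteration 6:
  c_6 = (0.677500 + 0.700000)/2 = 0.688750
  f(c_6) = f(0.688750) = 0.015477
  f(a) × f(c) < 0, new interval: [0.677500, 0.688750]

After 6 iteration(s), the approximation is c_6 = 0.688750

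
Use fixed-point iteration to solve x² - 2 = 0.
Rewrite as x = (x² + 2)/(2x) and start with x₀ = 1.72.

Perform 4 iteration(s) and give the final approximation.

Equation: x² - 2 = 0
Fixed-point form: x = (x² + 2)/(2x)
x₀ = 1.72

x_1 = g(1.720000) = 1.441395
x_2 = g(1.441395) = 1.414470
x_3 = g(1.414470) = 1.414214
x_4 = g(1.414214) = 1.414214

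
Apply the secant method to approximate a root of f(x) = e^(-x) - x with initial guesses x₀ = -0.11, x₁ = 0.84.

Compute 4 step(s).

f(x) = e^(-x) - x
x₀ = -0.11, x₁ = 0.84

Secant formula: x_{n+1} = x_n - f(x_n)(x_n - x_{n-1})/(f(x_n) - f(x_{n-1}))

Iteration 1:
  f(-0.110000) = 1.226278
  f(0.840000) = -0.408289
  x_2 = 0.840000 - (-0.408289)×(0.840000 - (-0.110000))/(-0.408289 - 1.226278)
       = 0.602705
Iteration 2:
  f(0.840000) = -0.408289
  f(0.602705) = -0.055376
  x_3 = 0.602705 - (-0.055376)×(0.602705 - 0.840000)/(-0.055376 - (-0.408289))
       = 0.565471
Iteration 3:
  f(0.602705) = -0.055376
  f(0.565471) = 0.002622
  x_4 = 0.565471 - 0.002622×(0.565471 - 0.602705)/(0.002622 - (-0.055376))
       = 0.567154
Iteration 4:
  f(0.565471) = 0.002622
  f(0.567154) = -0.000017
  x_5 = 0.567154 - (-0.000017)×(0.567154 - 0.565471)/(-0.000017 - 0.002622)
       = 0.567143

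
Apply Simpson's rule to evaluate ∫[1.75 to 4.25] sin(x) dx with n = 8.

f(x) = sin(x)
a = 1.75, b = 4.25, n = 8
h = (b - a)/n = 0.312500

Simpson's rule: (h/3)[f(x₀) + 4f(x₁) + 2f(x₂) + ... + f(xₙ)]

x_0 = 1.7500, f(x_0) = 0.983986, coefficient = 1
x_1 = 2.0625, f(x_1) = 0.881530, coefficient = 4
x_2 = 2.3750, f(x_2) = 0.693685, coefficient = 2
x_3 = 2.6875, f(x_3) = 0.438647, coefficient = 4
x_4 = 3.0000, f(x_4) = 0.141120, coefficient = 2
x_5 = 3.3125, f(x_5) = -0.170077, coefficient = 4
x_6 = 3.6250, f(x_6) = -0.464799, coefficient = 2
x_7 = 3.9375, f(x_7) = -0.714499, coefficient = 4
x_8 = 4.2500, f(x_8) = -0.894989, coefficient = 1

I ≈ (0.312500/3) × 2.571416 = 0.267856
Exact value: 0.267841
Error: 0.000014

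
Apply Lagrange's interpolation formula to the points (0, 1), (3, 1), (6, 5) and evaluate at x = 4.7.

Lagrange interpolation formula:
P(x) = Σ yᵢ × Lᵢ(x)
where Lᵢ(x) = Π_{j≠i} (x - xⱼ)/(xᵢ - xⱼ)

L_0(4.7) = (4.7 - 3)/(0 - 3) × (4.7 - 6)/(0 - 6) = -0.122778
L_1(4.7) = (4.7 - 0)/(3 - 0) × (4.7 - 6)/(3 - 6) = 0.678889
L_2(4.7) = (4.7 - 0)/(6 - 0) × (4.7 - 3)/(6 - 3) = 0.443889

P(4.7) = 1×L_0(4.7) + 1×L_1(4.7) + 5×L_2(4.7)
P(4.7) = 2.775556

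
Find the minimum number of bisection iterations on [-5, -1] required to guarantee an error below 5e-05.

We need (b-a)/2^n ≤ 5e-05
(-1 - (-5))/2^n ≤ 5e-05
4/2^n ≤ 5e-05
2^n ≥ 80000
n ≥ log₂(80000) = 16.29
n ≥ 17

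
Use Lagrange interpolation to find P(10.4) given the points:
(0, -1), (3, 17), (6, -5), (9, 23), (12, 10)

Lagrange interpolation formula:
P(x) = Σ yᵢ × Lᵢ(x)
where Lᵢ(x) = Π_{j≠i} (x - xⱼ)/(xᵢ - xⱼ)

L_0(10.4) = (10.4 - 3)/(0 - 3) × (10.4 - 6)/(0 - 6) × (10.4 - 9)/(0 - 9) × (10.4 - 12)/(0 - 12) = -0.037518
L_1(10.4) = (10.4 - 0)/(3 - 0) × (10.4 - 6)/(3 - 6) × (10.4 - 9)/(3 - 9) × (10.4 - 12)/(3 - 12) = 0.210910
L_2(10.4) = (10.4 - 0)/(6 - 0) × (10.4 - 3)/(6 - 3) × (10.4 - 9)/(6 - 9) × (10.4 - 12)/(6 - 12) = -0.532069
L_3(10.4) = (10.4 - 0)/(9 - 0) × (10.4 - 3)/(9 - 3) × (10.4 - 6)/(9 - 6) × (10.4 - 12)/(9 - 12) = 1.114812
L_4(10.4) = (10.4 - 0)/(12 - 0) × (10.4 - 3)/(12 - 3) × (10.4 - 6)/(12 - 6) × (10.4 - 9)/(12 - 9) = 0.243865

P(10.4) = (-1)×L_0(10.4) + 17×L_1(10.4) + (-5)×L_2(10.4) + 23×L_3(10.4) + 10×L_4(10.4)
P(10.4) = 34.362653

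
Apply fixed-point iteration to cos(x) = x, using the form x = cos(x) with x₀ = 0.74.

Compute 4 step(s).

Equation: cos(x) = x
Fixed-point form: x = cos(x)
x₀ = 0.74

x_1 = g(0.740000) = 0.738469
x_2 = g(0.738469) = 0.739500
x_3 = g(0.739500) = 0.738805
x_4 = g(0.738805) = 0.739274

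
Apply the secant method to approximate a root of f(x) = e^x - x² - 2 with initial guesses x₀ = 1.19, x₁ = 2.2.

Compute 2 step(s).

f(x) = e^x - x² - 2
x₀ = 1.19, x₁ = 2.2

Secant formula: x_{n+1} = x_n - f(x_n)(x_n - x_{n-1})/(f(x_n) - f(x_{n-1}))

Iteration 1:
  f(1.190000) = -0.129019
  f(2.200000) = 2.185013
  x_2 = 2.200000 - 2.185013×(2.200000 - 1.190000)/(2.185013 - (-0.129019))
       = 1.246313
Iteration 2:
  f(2.200000) = 2.185013
  f(1.246313) = -0.075799
  x_3 = 1.246313 - (-0.075799)×(1.246313 - 2.200000)/(-0.075799 - 2.185013)
       = 1.278287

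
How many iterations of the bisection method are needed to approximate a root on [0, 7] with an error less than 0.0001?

We need (b-a)/2^n ≤ 0.0001
(7 - 0)/2^n ≤ 0.0001
7/2^n ≤ 0.0001
2^n ≥ 70000
n ≥ log₂(70000) = 16.10
n ≥ 17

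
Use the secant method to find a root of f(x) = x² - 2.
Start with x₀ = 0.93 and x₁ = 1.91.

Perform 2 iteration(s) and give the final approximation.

f(x) = x² - 2
x₀ = 0.93, x₁ = 1.91

Secant formula: x_{n+1} = x_n - f(x_n)(x_n - x_{n-1})/(f(x_n) - f(x_{n-1}))

Iteration 1:
  f(0.930000) = -1.135100
  f(1.910000) = 1.648100
  x_2 = 1.910000 - 1.648100×(1.910000 - 0.930000)/(1.648100 - (-1.135100))
       = 1.329683
Iteration 2:
  f(1.910000) = 1.648100
  f(1.329683) = -0.231943
  x_3 = 1.329683 - (-0.231943)×(1.329683 - 1.910000)/(-0.231943 - 1.648100)
       = 1.401277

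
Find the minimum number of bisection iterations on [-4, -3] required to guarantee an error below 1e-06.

We need (b-a)/2^n ≤ 1e-06
(-3 - (-4))/2^n ≤ 1e-06
1/2^n ≤ 1e-06
2^n ≥ 1000000
n ≥ log₂(1000000) = 19.93
n ≥ 20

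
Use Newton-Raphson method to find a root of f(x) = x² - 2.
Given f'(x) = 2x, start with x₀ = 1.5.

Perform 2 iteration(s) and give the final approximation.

f(x) = x² - 2
f'(x) = 2x
x₀ = 1.5

Newton-Raphson formula: x_{n+1} = x_n - f(x_n)/f'(x_n)

Iteration 1:
  f(1.500000) = 0.250000
  f'(1.500000) = 3.000000
  x_1 = 1.500000 - 0.250000/3.000000 = 1.416667
Iteration 2:
  f(1.416667) = 0.006944
  f'(1.416667) = 2.833333
  x_2 = 1.416667 - 0.006944/2.833333 = 1.414216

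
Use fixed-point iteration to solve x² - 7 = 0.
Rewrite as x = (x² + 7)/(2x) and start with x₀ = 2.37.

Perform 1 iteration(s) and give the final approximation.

Equation: x² - 7 = 0
Fixed-point form: x = (x² + 7)/(2x)
x₀ = 2.37

x_1 = g(2.370000) = 2.661793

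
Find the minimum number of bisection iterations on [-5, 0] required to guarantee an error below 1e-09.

We need (b-a)/2^n ≤ 1e-09
(0 - (-5))/2^n ≤ 1e-09
5/2^n ≤ 1e-09
2^n ≥ 5000000000
n ≥ log₂(5000000000) = 32.22
n ≥ 33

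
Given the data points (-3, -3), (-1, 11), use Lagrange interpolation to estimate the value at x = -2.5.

Lagrange interpolation formula:
P(x) = Σ yᵢ × Lᵢ(x)
where Lᵢ(x) = Π_{j≠i} (x - xⱼ)/(xᵢ - xⱼ)

L_0(-2.5) = (-2.5 - (-1))/(-3 - (-1)) = 0.750000
L_1(-2.5) = (-2.5 - (-3))/(-1 - (-3)) = 0.250000

P(-2.5) = (-3)×L_0(-2.5) + 11×L_1(-2.5)
P(-2.5) = 0.500000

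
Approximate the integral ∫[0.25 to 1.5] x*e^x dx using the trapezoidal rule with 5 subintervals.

f(x) = x*e^x
a = 0.25, b = 1.5, n = 5
h = (b - a)/n = 0.250000

Trapezoidal rule: (h/2)[f(x₀) + 2f(x₁) + 2f(x₂) + ... + f(xₙ)]

x_0 = 0.2500, f(x_0) = 0.321006, coefficient = 1
x_1 = 0.5000, f(x_1) = 0.824361, coefficient = 2
x_2 = 0.7500, f(x_2) = 1.587750, coefficient = 2
x_3 = 1.0000, f(x_3) = 2.718282, coefficient = 2
x_4 = 1.2500, f(x_4) = 4.362929, coefficient = 2
x_5 = 1.5000, f(x_5) = 6.722534, coefficient = 1

I ≈ (0.250000/2) × 26.030182 = 3.253773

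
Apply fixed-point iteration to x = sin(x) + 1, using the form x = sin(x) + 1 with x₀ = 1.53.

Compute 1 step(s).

Equation: x = sin(x) + 1
Fixed-point form: x = sin(x) + 1
x₀ = 1.53

x_1 = g(1.530000) = 1.999168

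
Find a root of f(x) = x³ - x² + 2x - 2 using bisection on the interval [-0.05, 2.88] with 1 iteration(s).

f(x) = x³ - x² + 2x - 2
Initial interval: [-0.05, 2.88]

Iteration 1:
  c_1 = (-0.050000 + 2.880000)/2 = 1.415000
  f(c_1) = f(1.415000) = 1.660923
  f(a) × f(c) < 0, new interval: [-0.050000, 1.415000]

After 1 iteration(s), the approximation is c_1 = 1.415000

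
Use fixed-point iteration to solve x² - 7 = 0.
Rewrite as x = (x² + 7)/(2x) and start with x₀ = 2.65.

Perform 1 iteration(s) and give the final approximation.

Equation: x² - 7 = 0
Fixed-point form: x = (x² + 7)/(2x)
x₀ = 2.65

x_1 = g(2.650000) = 2.645755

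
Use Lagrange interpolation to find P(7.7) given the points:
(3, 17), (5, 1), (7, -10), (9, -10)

Lagrange interpolation formula:
P(x) = Σ yᵢ × Lᵢ(x)
where Lᵢ(x) = Π_{j≠i} (x - xⱼ)/(xᵢ - xⱼ)

L_0(7.7) = (7.7 - 5)/(3 - 5) × (7.7 - 7)/(3 - 7) × (7.7 - 9)/(3 - 9) = 0.051188
L_1(7.7) = (7.7 - 3)/(5 - 3) × (7.7 - 7)/(5 - 7) × (7.7 - 9)/(5 - 9) = -0.267313
L_2(7.7) = (7.7 - 3)/(7 - 3) × (7.7 - 5)/(7 - 5) × (7.7 - 9)/(7 - 9) = 1.031062
L_3(7.7) = (7.7 - 3)/(9 - 3) × (7.7 - 5)/(9 - 5) × (7.7 - 7)/(9 - 7) = 0.185063

P(7.7) = 17×L_0(7.7) + 1×L_1(7.7) + (-10)×L_2(7.7) + (-10)×L_3(7.7)
P(7.7) = -11.558375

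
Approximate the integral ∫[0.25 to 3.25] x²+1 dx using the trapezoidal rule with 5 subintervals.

f(x) = x²+1
a = 0.25, b = 3.25, n = 5
h = (b - a)/n = 0.600000

Trapezoidal rule: (h/2)[f(x₀) + 2f(x₁) + 2f(x₂) + ... + f(xₙ)]

x_0 = 0.2500, f(x_0) = 1.062500, coefficient = 1
x_1 = 0.8500, f(x_1) = 1.722500, coefficient = 2
x_2 = 1.4500, f(x_2) = 3.102500, coefficient = 2
x_3 = 2.0500, f(x_3) = 5.202500, coefficient = 2
x_4 = 2.6500, f(x_4) = 8.022500, coefficient = 2
x_5 = 3.2500, f(x_5) = 11.562500, coefficient = 1

I ≈ (0.600000/2) × 48.725000 = 14.617500
Exact value: 14.437500
Error: 0.180000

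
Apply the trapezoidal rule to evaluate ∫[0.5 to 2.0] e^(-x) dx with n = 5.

f(x) = e^(-x)
a = 0.5, b = 2.0, n = 5
h = (b - a)/n = 0.300000

Trapezoidal rule: (h/2)[f(x₀) + 2f(x₁) + 2f(x₂) + ... + f(xₙ)]

x_0 = 0.5000, f(x_0) = 0.606531, coefficient = 1
x_1 = 0.8000, f(x_1) = 0.449329, coefficient = 2
x_2 = 1.1000, f(x_2) = 0.332871, coefficient = 2
x_3 = 1.4000, f(x_3) = 0.246597, coefficient = 2
x_4 = 1.7000, f(x_4) = 0.182684, coefficient = 2
x_5 = 2.0000, f(x_5) = 0.135335, coefficient = 1

I ≈ (0.300000/2) × 3.164827 = 0.474724
Exact value: 0.471195
Error: 0.003529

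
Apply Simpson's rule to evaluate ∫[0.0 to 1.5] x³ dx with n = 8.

f(x) = x³
a = 0.0, b = 1.5, n = 8
h = (b - a)/n = 0.187500

Simpson's rule: (h/3)[f(x₀) + 4f(x₁) + 2f(x₂) + ... + f(xₙ)]

x_0 = 0.0000, f(x_0) = 0.000000, coefficient = 1
x_1 = 0.1875, f(x_1) = 0.006592, coefficient = 4
x_2 = 0.3750, f(x_2) = 0.052734, coefficient = 2
x_3 = 0.5625, f(x_3) = 0.177979, coefficient = 4
x_4 = 0.7500, f(x_4) = 0.421875, coefficient = 2
x_5 = 0.9375, f(x_5) = 0.823975, coefficient = 4
x_6 = 1.1250, f(x_6) = 1.423828, coefficient = 2
x_7 = 1.3125, f(x_7) = 2.260986, coefficient = 4
x_8 = 1.5000, f(x_8) = 3.375000, coefficient = 1

I ≈ (0.187500/3) × 20.250000 = 1.265625
Exact value: 1.265625
Error: 0.000000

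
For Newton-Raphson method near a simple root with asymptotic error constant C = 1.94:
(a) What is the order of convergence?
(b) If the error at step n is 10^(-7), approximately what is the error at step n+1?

(a) Newton-Raphson has quadratic (order 2) convergence near simple roots.
    This means |e_{n+1}| ≈ C|e_n|².

(b) With |e_n| = 10^(-7) and C = 1.94:
    |e_{n+1}| ≈ 1.94 × (10^(-7))² = 1.94 × 10^(-14)

(a) 2 (quadratic); (b) |e_{n+1}| ≈ 1.940e-14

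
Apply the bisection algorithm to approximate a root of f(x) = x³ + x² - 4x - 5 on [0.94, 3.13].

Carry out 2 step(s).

f(x) = x³ + x² - 4x - 5
Initial interval: [0.94, 3.13]

Iteration 1:
  c_1 = (0.940000 + 3.130000)/2 = 2.035000
  f(c_1) = f(2.035000) = -0.571382
  f(a) × f(c) ≥ 0, new interval: [2.035000, 3.130000]
Iteration 2:
  c_2 = (2.035000 + 3.130000)/2 = 2.582500
  f(c_2) = f(2.582500) = 8.562790
  f(a) × f(c) < 0, new interval: [2.035000, 2.582500]

After 2 iteration(s), the approximation is c_2 = 2.582500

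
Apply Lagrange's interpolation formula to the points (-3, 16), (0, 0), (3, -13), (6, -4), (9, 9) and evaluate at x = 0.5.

Lagrange interpolation formula:
P(x) = Σ yᵢ × Lᵢ(x)
where Lᵢ(x) = Π_{j≠i} (x - xⱼ)/(xᵢ - xⱼ)

L_0(0.5) = (0.5 - 0)/(-3 - 0) × (0.5 - 3)/(-3 - 3) × (0.5 - 6)/(-3 - 6) × (0.5 - 9)/(-3 - 9) = -0.030060
L_1(0.5) = (0.5 - (-3))/(0 - (-3)) × (0.5 - 3)/(0 - 3) × (0.5 - 6)/(0 - 6) × (0.5 - 9)/(0 - 9) = 0.841692
L_2(0.5) = (0.5 - (-3))/(3 - (-3)) × (0.5 - 0)/(3 - 0) × (0.5 - 6)/(3 - 6) × (0.5 - 9)/(3 - 9) = 0.252508
L_3(0.5) = (0.5 - (-3))/(6 - (-3)) × (0.5 - 0)/(6 - 0) × (0.5 - 3)/(6 - 3) × (0.5 - 9)/(6 - 9) = -0.076517
L_4(0.5) = (0.5 - (-3))/(9 - (-3)) × (0.5 - 0)/(9 - 0) × (0.5 - 3)/(9 - 3) × (0.5 - 6)/(9 - 6) = 0.012378

P(0.5) = 16×L_0(0.5) + 0×L_1(0.5) + (-13)×L_2(0.5) + (-4)×L_3(0.5) + 9×L_4(0.5)
P(0.5) = -3.346097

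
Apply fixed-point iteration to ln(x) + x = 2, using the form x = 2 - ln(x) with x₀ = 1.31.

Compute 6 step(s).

Equation: ln(x) + x = 2
Fixed-point form: x = 2 - ln(x)
x₀ = 1.31

x_1 = g(1.310000) = 1.729973
x_2 = g(1.729973) = 1.451894
x_3 = g(1.451894) = 1.627131
x_4 = g(1.627131) = 1.513182
x_5 = g(1.513182) = 1.585785
x_6 = g(1.585785) = 1.538920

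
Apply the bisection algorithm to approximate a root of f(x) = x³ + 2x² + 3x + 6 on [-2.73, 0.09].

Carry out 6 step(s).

f(x) = x³ + 2x² + 3x + 6
Initial interval: [-2.73, 0.09]

Iteration 1:
  c_1 = (-2.730000 + 0.090000)/2 = -1.320000
  f(c_1) = f(-1.320000) = 3.224832
  f(a) × f(c) < 0, new interval: [-2.730000, -1.320000]
Iteration 2:
  c_2 = (-2.730000 + (-1.320000))/2 = -2.025000
  f(c_2) = f(-2.025000) = -0.177516
  f(a) × f(c) ≥ 0, new interval: [-2.025000, -1.320000]
Iteration 3:
  c_3 = (-2.025000 + (-1.320000))/2 = -1.672500
  f(c_3) = f(-1.672500) = 1.898601
  f(a) × f(c) < 0, new interval: [-2.025000, -1.672500]
Iteration 4:
  c_4 = (-2.025000 + (-1.672500))/2 = -1.848750
  f(c_4) = f(-1.848750) = 0.970704
  f(a) × f(c) < 0, new interval: [-2.025000, -1.848750]
Iteration 5:
  c_5 = (-2.025000 + (-1.848750))/2 = -1.936875
  f(c_5) = f(-1.936875) = 0.426187
  f(a) × f(c) < 0, new interval: [-2.025000, -1.936875]
Iteration 6:
  c_6 = (-2.025000 + (-1.936875))/2 = -1.980938
  f(c_6) = f(-1.980938) = 0.131991
  f(a) × f(c) < 0, new interval: [-2.025000, -1.980938]

After 6 iteration(s), the approximation is c_6 = -1.980938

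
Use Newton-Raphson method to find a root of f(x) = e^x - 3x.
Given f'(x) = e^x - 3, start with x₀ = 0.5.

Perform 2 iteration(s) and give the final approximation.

f(x) = e^x - 3x
f'(x) = e^x - 3
x₀ = 0.5

Newton-Raphson formula: x_{n+1} = x_n - f(x_n)/f'(x_n)

Iteration 1:
  f(0.500000) = 0.148721
  f'(0.500000) = -1.351279
  x_1 = 0.500000 - 0.148721/(-1.351279) = 0.610060
Iteration 2:
  f(0.610060) = 0.010362
  f'(0.610060) = -1.159459
  x_2 = 0.610060 - 0.010362/(-1.159459) = 0.618997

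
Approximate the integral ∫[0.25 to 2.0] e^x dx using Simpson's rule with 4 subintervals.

f(x) = e^x
a = 0.25, b = 2.0, n = 4
h = (b - a)/n = 0.437500

Simpson's rule: (h/3)[f(x₀) + 4f(x₁) + 2f(x₂) + ... + f(xₙ)]

x_0 = 0.2500, f(x_0) = 1.284025, coefficient = 1
x_1 = 0.6875, f(x_1) = 1.988737, coefficient = 4
x_2 = 1.1250, f(x_2) = 3.080217, coefficient = 2
x_3 = 1.5625, f(x_3) = 4.770733, coefficient = 4
x_4 = 2.0000, f(x_4) = 7.389056, coefficient = 1

I ≈ (0.437500/3) × 41.871398 = 6.106246
Exact value: 6.105031
Error: 0.001215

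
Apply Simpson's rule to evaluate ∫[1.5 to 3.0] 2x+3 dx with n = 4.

f(x) = 2x+3
a = 1.5, b = 3.0, n = 4
h = (b - a)/n = 0.375000

Simpson's rule: (h/3)[f(x₀) + 4f(x₁) + 2f(x₂) + ... + f(xₙ)]

x_0 = 1.5000, f(x_0) = 6.000000, coefficient = 1
x_1 = 1.8750, f(x_1) = 6.750000, coefficient = 4
x_2 = 2.2500, f(x_2) = 7.500000, coefficient = 2
x_3 = 2.6250, f(x_3) = 8.250000, coefficient = 4
x_4 = 3.0000, f(x_4) = 9.000000, coefficient = 1

I ≈ (0.375000/3) × 90.000000 = 11.250000
Exact value: 11.250000
Error: 0.000000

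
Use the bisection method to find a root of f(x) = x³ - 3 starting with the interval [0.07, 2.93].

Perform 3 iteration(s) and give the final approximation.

f(x) = x³ - 3
Initial interval: [0.07, 2.93]

Iteration 1:
  c_1 = (0.070000 + 2.930000)/2 = 1.500000
  f(c_1) = f(1.500000) = 0.375000
  f(a) × f(c) < 0, new interval: [0.070000, 1.500000]
Iteration 2:
  c_2 = (0.070000 + 1.500000)/2 = 0.785000
  f(c_2) = f(0.785000) = -2.516263
  f(a) × f(c) ≥ 0, new interval: [0.785000, 1.500000]
Iteration 3:
  c_3 = (0.785000 + 1.500000)/2 = 1.142500
  f(c_3) = f(1.142500) = -1.508688
  f(a) × f(c) ≥ 0, new interval: [1.142500, 1.500000]

After 3 iteration(s), the approximation is c_3 = 1.142500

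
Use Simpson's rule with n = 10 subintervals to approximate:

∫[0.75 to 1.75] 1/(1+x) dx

f(x) = 1/(1+x)
a = 0.75, b = 1.75, n = 10
h = (b - a)/n = 0.100000

Simpson's rule: (h/3)[f(x₀) + 4f(x₁) + 2f(x₂) + ... + f(xₙ)]

x_0 = 0.7500, f(x_0) = 0.571429, coefficient = 1
x_1 = 0.8500, f(x_1) = 0.540541, coefficient = 4
x_2 = 0.9500, f(x_2) = 0.512821, coefficient = 2
x_3 = 1.0500, f(x_3) = 0.487805, coefficient = 4
x_4 = 1.1500, f(x_4) = 0.465116, coefficient = 2
x_5 = 1.2500, f(x_5) = 0.444444, coefficient = 4
x_6 = 1.3500, f(x_6) = 0.425532, coefficient = 2
x_7 = 1.4500, f(x_7) = 0.408163, coefficient = 4
x_8 = 1.5500, f(x_8) = 0.392157, coefficient = 2
x_9 = 1.6500, f(x_9) = 0.377358, coefficient = 4
x_10 = 1.7500, f(x_10) = 0.363636, coefficient = 1

I ≈ (0.100000/3) × 13.559563 = 0.451985
Exact value: 0.451985
Error: 0.000000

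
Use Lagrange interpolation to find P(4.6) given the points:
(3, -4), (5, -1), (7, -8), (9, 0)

Lagrange interpolation formula:
P(x) = Σ yᵢ × Lᵢ(x)
where Lᵢ(x) = Π_{j≠i} (x - xⱼ)/(xᵢ - xⱼ)

L_0(4.6) = (4.6 - 5)/(3 - 5) × (4.6 - 7)/(3 - 7) × (4.6 - 9)/(3 - 9) = 0.088000
L_1(4.6) = (4.6 - 3)/(5 - 3) × (4.6 - 7)/(5 - 7) × (4.6 - 9)/(5 - 9) = 1.056000
L_2(4.6) = (4.6 - 3)/(7 - 3) × (4.6 - 5)/(7 - 5) × (4.6 - 9)/(7 - 9) = -0.176000
L_3(4.6) = (4.6 - 3)/(9 - 3) × (4.6 - 5)/(9 - 5) × (4.6 - 7)/(9 - 7) = 0.032000

P(4.6) = (-4)×L_0(4.6) + (-1)×L_1(4.6) + (-8)×L_2(4.6) + 0×L_3(4.6)
P(4.6) = 0.000000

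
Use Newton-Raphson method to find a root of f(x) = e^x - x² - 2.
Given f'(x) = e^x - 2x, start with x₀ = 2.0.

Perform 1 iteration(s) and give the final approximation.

f(x) = e^x - x² - 2
f'(x) = e^x - 2x
x₀ = 2.0

Newton-Raphson formula: x_{n+1} = x_n - f(x_n)/f'(x_n)

Iteration 1:
  f(2.000000) = 1.389056
  f'(2.000000) = 3.389056
  x_1 = 2.000000 - 1.389056/3.389056 = 1.590135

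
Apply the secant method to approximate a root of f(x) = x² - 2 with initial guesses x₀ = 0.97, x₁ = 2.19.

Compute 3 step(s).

f(x) = x² - 2
x₀ = 0.97, x₁ = 2.19

Secant formula: x_{n+1} = x_n - f(x_n)(x_n - x_{n-1})/(f(x_n) - f(x_{n-1}))

Iteration 1:
  f(0.970000) = -1.059100
  f(2.190000) = 2.796100
  x_2 = 2.190000 - 2.796100×(2.190000 - 0.970000)/(2.796100 - (-1.059100))
       = 1.305158
Iteration 2:
  f(2.190000) = 2.796100
  f(1.305158) = -0.296562
  x_3 = 1.305158 - (-0.296562)×(1.305158 - 2.190000)/(-0.296562 - 2.796100)
       = 1.390008
Iteration 3:
  f(1.305158) = -0.296562
  f(1.390008) = -0.067879
  x_4 = 1.390008 - (-0.067879)×(1.390008 - 1.305158)/(-0.067879 - (-0.296562))
       = 1.415193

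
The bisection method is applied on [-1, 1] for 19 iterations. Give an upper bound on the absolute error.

Bisection error bound: |error| ≤ (b-a)/2^n
|error| ≤ (1 - (-1))/2^19 = 2/2^19
|error| ≤ 0.0000038147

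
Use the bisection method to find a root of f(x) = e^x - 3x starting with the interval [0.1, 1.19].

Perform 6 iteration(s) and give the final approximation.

f(x) = e^x - 3x
Initial interval: [0.1, 1.19]

Iteration 1:
  c_1 = (0.100000 + 1.190000)/2 = 0.645000
  f(c_1) = f(0.645000) = -0.029013
  f(a) × f(c) < 0, new interval: [0.100000, 0.645000]
Iteration 2:
  c_2 = (0.100000 + 0.645000)/2 = 0.372500
  f(c_2) = f(0.372500) = 0.333858
  f(a) × f(c) ≥ 0, new interval: [0.372500, 0.645000]
Iteration 3:
  c_3 = (0.372500 + 0.645000)/2 = 0.508750
  f(c_3) = f(0.508750) = 0.136961
  f(a) × f(c) ≥ 0, new interval: [0.508750, 0.645000]
Iteration 4:
  c_4 = (0.508750 + 0.645000)/2 = 0.576875
  f(c_4) = f(0.576875) = 0.049841
  f(a) × f(c) ≥ 0, new interval: [0.576875, 0.645000]
Iteration 5:
  c_5 = (0.576875 + 0.645000)/2 = 0.610938
  f(c_5) = f(0.610938) = 0.009345
  f(a) × f(c) ≥ 0, new interval: [0.610938, 0.645000]
Iteration 6:
  c_6 = (0.610938 + 0.645000)/2 = 0.627969
  f(c_6) = f(0.627969) = -0.010106
  f(a) × f(c) < 0, new interval: [0.610938, 0.627969]

After 6 iteration(s), the approximation is c_6 = 0.627969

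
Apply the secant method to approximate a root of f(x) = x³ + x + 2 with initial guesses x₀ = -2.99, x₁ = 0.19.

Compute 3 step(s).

f(x) = x³ + x + 2
x₀ = -2.99, x₁ = 0.19

Secant formula: x_{n+1} = x_n - f(x_n)(x_n - x_{n-1})/(f(x_n) - f(x_{n-1}))

Iteration 1:
  f(-2.990000) = -27.720899
  f(0.190000) = 2.196859
  x_2 = 0.190000 - 2.196859×(0.190000 - (-2.990000))/(2.196859 - (-27.720899))
       = -0.043507
Iteration 2:
  f(0.190000) = 2.196859
  f(-0.043507) = 1.956410
  x_3 = -0.043507 - 1.956410×(-0.043507 - 0.190000)/(1.956410 - 2.196859)
       = -1.943439
Iteration 3:
  f(-0.043507) = 1.956410
  f(-1.943439) = -7.283725
  x_4 = -1.943439 - (-7.283725)×(-1.943439 - (-0.043507))/(-7.283725 - 1.956410)
       = -0.445779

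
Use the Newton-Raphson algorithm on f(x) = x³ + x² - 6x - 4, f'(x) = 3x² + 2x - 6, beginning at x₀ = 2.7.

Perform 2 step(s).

f(x) = x³ + x² - 6x - 4
f'(x) = 3x² + 2x - 6
x₀ = 2.7

Newton-Raphson formula: x_{n+1} = x_n - f(x_n)/f'(x_n)

Iteration 1:
  f(2.700000) = 6.773000
  f'(2.700000) = 21.270000
  x_1 = 2.700000 - 6.773000/21.270000 = 2.381570
Iteration 2:
  f(2.381570) = 0.890429
  f'(2.381570) = 15.778772
  x_2 = 2.381570 - 0.890429/15.778772 = 2.325138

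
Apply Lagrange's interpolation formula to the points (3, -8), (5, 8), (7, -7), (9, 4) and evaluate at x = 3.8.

Lagrange interpolation formula:
P(x) = Σ yᵢ × Lᵢ(x)
where Lᵢ(x) = Π_{j≠i} (x - xⱼ)/(xᵢ - xⱼ)

L_0(3.8) = (3.8 - 5)/(3 - 5) × (3.8 - 7)/(3 - 7) × (3.8 - 9)/(3 - 9) = 0.416000
L_1(3.8) = (3.8 - 3)/(5 - 3) × (3.8 - 7)/(5 - 7) × (3.8 - 9)/(5 - 9) = 0.832000
L_2(3.8) = (3.8 - 3)/(7 - 3) × (3.8 - 5)/(7 - 5) × (3.8 - 9)/(7 - 9) = -0.312000
L_3(3.8) = (3.8 - 3)/(9 - 3) × (3.8 - 5)/(9 - 5) × (3.8 - 7)/(9 - 7) = 0.064000

P(3.8) = (-8)×L_0(3.8) + 8×L_1(3.8) + (-7)×L_2(3.8) + 4×L_3(3.8)
P(3.8) = 5.768000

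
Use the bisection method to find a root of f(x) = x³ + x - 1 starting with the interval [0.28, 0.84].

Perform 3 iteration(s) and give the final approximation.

f(x) = x³ + x - 1
Initial interval: [0.28, 0.84]

Iteration 1:
  c_1 = (0.280000 + 0.840000)/2 = 0.560000
  f(c_1) = f(0.560000) = -0.264384
  f(a) × f(c) ≥ 0, new interval: [0.560000, 0.840000]
Iteration 2:
  c_2 = (0.560000 + 0.840000)/2 = 0.700000
  f(c_2) = f(0.700000) = 0.043000
  f(a) × f(c) < 0, new interval: [0.560000, 0.700000]
Iteration 3:
  c_3 = (0.560000 + 0.700000)/2 = 0.630000
  f(c_3) = f(0.630000) = -0.119953
  f(a) × f(c) ≥ 0, new interval: [0.630000, 0.700000]

After 3 iteration(s), the approximation is c_3 = 0.630000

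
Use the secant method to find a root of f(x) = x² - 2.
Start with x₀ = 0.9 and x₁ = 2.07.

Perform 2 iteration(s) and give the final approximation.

f(x) = x² - 2
x₀ = 0.9, x₁ = 2.07

Secant formula: x_{n+1} = x_n - f(x_n)(x_n - x_{n-1})/(f(x_n) - f(x_{n-1}))

Iteration 1:
  f(0.900000) = -1.190000
  f(2.070000) = 2.284900
  x_2 = 2.070000 - 2.284900×(2.070000 - 0.900000)/(2.284900 - (-1.190000))
       = 1.300673
Iteration 2:
  f(2.070000) = 2.284900
  f(1.300673) = -0.308249
  x_3 = 1.300673 - (-0.308249)×(1.300673 - 2.070000)/(-0.308249 - 2.284900)
       = 1.392124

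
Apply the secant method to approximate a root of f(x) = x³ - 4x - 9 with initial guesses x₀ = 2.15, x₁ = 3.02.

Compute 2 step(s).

f(x) = x³ - 4x - 9
x₀ = 2.15, x₁ = 3.02

Secant formula: x_{n+1} = x_n - f(x_n)(x_n - x_{n-1})/(f(x_n) - f(x_{n-1}))

Iteration 1:
  f(2.150000) = -7.661625
  f(3.020000) = 6.463608
  x_2 = 3.020000 - 6.463608×(3.020000 - 2.150000)/(6.463608 - (-7.661625))
       = 2.621894
Iteration 2:
  f(3.020000) = 6.463608
  f(2.621894) = -1.463815
  x_3 = 2.621894 - (-1.463815)×(2.621894 - 3.020000)/(-1.463815 - 6.463608)
       = 2.695405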